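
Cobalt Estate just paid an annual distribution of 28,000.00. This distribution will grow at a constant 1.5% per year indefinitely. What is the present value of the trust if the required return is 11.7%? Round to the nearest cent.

278627.45

D₁ = D₀ × (1 + g) = 28,000.00 × 1.015 = 28,420.0000
Growing perpetuity: P = D₁ / (r − g) = 28,420.0000 / (0.117 − 0.015) = 278,627.45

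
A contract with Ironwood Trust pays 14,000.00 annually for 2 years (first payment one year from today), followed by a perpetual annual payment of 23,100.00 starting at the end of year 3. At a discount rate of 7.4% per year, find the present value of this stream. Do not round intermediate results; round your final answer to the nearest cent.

PV of 2-year annuity: 14,000.00 × [1 − (1+0.074)^−2] / 0.074 = 25172.60871
Perpetuity value at year 2: 23,100.00 / 0.074 = 312162.16216
PV of perpetuity: 312162.16216 / (1+0.074)^2 = 270627.35780
Total PV = 25172.60871 + 270627.35780 = 295799.96650

295799.97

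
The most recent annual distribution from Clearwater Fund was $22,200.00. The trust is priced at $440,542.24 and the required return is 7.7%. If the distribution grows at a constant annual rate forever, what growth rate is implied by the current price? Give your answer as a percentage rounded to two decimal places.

P = D₀(1+g)/(r−g) ⇒ P(r−g) = D₀(1+g) ⇒ g(P+D₀) = P·r − D₀
g = (P·r − D₀)/(P + D₀) = ($440,542.24×0.077 − $22,200.00) / ($440,542.24 + $22,200.00) = 0.025331

2.53%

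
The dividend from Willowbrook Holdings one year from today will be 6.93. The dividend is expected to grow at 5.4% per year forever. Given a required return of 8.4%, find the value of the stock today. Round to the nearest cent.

Growing perpetuity: P = D₁ / (r − g) = 6.9300 / (0.084 − 0.054) = 231.00

231.00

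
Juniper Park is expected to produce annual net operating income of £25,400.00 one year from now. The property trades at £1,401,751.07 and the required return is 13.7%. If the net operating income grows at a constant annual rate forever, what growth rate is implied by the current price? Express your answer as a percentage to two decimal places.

11.89%

P = D₁/(r−g) ⇒ g = r − D₁/P = 0.137 − £25,400.00/£1,401,751.07 = 0.118880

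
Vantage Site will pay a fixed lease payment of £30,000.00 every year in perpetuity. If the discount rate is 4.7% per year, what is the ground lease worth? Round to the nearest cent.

£638297.87

Level perpetuity: PV = C / r = £30,000.00 / 0.047 = £638,297.87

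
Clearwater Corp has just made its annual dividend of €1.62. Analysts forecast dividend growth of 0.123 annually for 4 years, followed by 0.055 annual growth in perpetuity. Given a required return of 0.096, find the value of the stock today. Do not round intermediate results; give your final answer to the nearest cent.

€52.84

D_1 = 1.81926
D_2 = 2.04303
D_3 = 2.29432
D_4 = 2.57652
Terminal value at year 4: TV = D_4×(1+g_2)/(r−g_2) = 2.71823/0.041 = 66.29834
P_0 = D_1/(1+r)^1 + D_2/(1+r)^2 + D_3/(1+r)^3 + D_4/(1+r)^4 + TV/(1+r)^4
    = 1.65991 + 1.70080 + 1.74270 + 1.78563 + 45.94735 = 52.83639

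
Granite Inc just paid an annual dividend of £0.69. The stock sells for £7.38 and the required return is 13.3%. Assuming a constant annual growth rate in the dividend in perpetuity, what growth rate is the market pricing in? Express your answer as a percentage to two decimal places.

3.61%

P = D₀(1+g)/(r−g) ⇒ P(r−g) = D₀(1+g) ⇒ g(P+D₀) = P·r − D₀
g = (P·r − D₀)/(P + D₀) = (£7.38×0.133 − £0.69) / (£7.38 + £0.69) = 0.036126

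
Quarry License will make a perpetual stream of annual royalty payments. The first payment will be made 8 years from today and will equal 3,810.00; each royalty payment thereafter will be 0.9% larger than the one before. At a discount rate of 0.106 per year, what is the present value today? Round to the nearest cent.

Value at end of year 7: C₁ / (r − g) = 3,810.00 / (0.106 − 0.009) = 39,278.3505
Discount to today: PV = 39,278.3505 / (1 + 0.106)^7 = 39,278.3505 / 2.024351 = 19,402.93

19402.93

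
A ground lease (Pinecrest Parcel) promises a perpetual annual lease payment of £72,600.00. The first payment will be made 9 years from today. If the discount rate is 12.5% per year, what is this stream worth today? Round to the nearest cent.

Value at end of year 8: C / r = £72,600.00 / 0.125 = £580,800.0000
Discount to today: PV = £580,800.0000 / (1 + 0.125)^8 = £580,800.0000 / 2.565785 = £226,363.51

£226363.51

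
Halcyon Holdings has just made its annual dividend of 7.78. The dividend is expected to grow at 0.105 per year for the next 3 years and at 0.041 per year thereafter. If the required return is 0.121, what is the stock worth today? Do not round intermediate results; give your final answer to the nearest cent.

119.64

D_1 = 8.59690
D_2 = 9.49957
D_3 = 10.49703
Terminal value at year 3: TV = D_3×(1+g_2)/(r−g_2) = 10.92741/0.08 = 136.59260
P_0 = D_1/(1+r)^1 + D_2/(1+r)^2 + D_3/(1+r)^3 + TV/(1+r)^3
    = 7.66896 + 7.55950 + 7.45160 + 96.96396 = 119.64401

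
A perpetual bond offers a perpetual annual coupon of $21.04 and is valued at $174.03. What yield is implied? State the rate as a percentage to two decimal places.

P = C/r ⇒ r = C/P = $21.04/$174.03 = 0.120899

12.09%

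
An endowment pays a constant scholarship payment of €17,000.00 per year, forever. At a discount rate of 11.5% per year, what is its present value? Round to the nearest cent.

Level perpetuity: PV = C / r = €17,000.00 / 0.115 = €147,826.09

€147826.09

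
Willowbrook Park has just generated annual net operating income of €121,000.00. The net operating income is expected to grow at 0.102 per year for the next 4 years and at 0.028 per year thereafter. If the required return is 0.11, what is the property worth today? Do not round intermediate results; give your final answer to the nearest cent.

D_1 = 133342.00000
D_2 = 146942.88400
D_3 = 161931.05817
D_4 = 178448.02610
Terminal value at year 4: TV = D_4×(1+g_2)/(r−g_2) = 183444.57083/0.082 = 2237128.91258
P_0 = D_1/(1+r)^1 + D_2/(1+r)^2 + D_3/(1+r)^3 + D_4/(1+r)^4 + TV/(1+r)^4
    = 120127.92793 + 119262.14106 + 118402.59410 + 117549.24207 + 1473666.10788 = 1949008.01303

€1949008.01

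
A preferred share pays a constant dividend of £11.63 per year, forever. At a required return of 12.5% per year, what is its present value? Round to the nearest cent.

£93.04

Level perpetuity: PV = C / r = £11.63 / 0.125 = £93.04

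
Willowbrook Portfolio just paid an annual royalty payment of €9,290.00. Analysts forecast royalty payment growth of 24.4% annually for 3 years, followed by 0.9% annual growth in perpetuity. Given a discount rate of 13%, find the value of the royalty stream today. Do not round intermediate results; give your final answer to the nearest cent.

D_1 = 11556.76000
D_2 = 14376.60944
D_3 = 17884.50214
Terminal value at year 3: TV = D_3×(1+g_2)/(r−g_2) = 18045.46266/0.121 = 149136.05506
P_0 = D_1/(1+r)^1 + D_2/(1+r)^2 + D_3/(1+r)^3 + TV/(1+r)^3
    = 10227.22124 + 11258.99400 + 12394.85711 + 103358.76716 = 137239.83952

€137239.84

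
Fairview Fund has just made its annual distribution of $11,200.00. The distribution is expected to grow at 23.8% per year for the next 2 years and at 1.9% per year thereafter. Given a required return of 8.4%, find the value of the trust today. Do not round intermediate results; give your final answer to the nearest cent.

D_1 = 13865.60000
D_2 = 17165.61280
Terminal value at year 2: TV = D_2×(1+g_2)/(r−g_2) = 17491.75944/0.065 = 269103.99143
P_0 = D_1/(1+r)^1 + D_2/(1+r)^2 + TV/(1+r)^2
    = 12791.14391 + 14608.33594 + 229013.75886 = 256413.23872

$256413.24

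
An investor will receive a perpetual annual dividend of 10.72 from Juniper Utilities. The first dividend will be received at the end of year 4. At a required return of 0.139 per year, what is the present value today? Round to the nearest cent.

Value at end of year 3: C / r = 10.72 / 0.139 = 77.1223
Discount to today: PV = 77.1223 / (1 + 0.139)^3 = 77.1223 / 1.477649 = 52.19

52.19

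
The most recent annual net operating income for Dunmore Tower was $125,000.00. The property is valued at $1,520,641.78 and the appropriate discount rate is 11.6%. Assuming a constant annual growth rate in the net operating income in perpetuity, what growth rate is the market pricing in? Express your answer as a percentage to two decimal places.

P = D₀(1+g)/(r−g) ⇒ P(r−g) = D₀(1+g) ⇒ g(P+D₀) = P·r − D₀
g = (P·r − D₀)/(P + D₀) = ($1,520,641.78×0.116 − $125,000.00) / ($1,520,641.78 + $125,000.00) = 0.031231

3.12%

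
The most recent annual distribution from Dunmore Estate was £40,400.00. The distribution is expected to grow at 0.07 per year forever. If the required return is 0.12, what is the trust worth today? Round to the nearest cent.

£864560.00

D₁ = D₀ × (1 + g) = £40,400.00 × 1.07 = £43,228.0000
Growing perpetuity: P = D₁ / (r − g) = £43,228.0000 / (0.12 − 0.07) = £864,560.00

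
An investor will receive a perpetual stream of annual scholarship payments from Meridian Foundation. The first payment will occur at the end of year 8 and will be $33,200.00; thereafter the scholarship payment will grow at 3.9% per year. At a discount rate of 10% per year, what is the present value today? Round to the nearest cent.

Value at end of year 7: C₁ / (r − g) = $33,200.00 / (0.1 − 0.039) = $544,262.2951
Discount to today: PV = $544,262.2951 / (1 + 0.1)^7 = $544,262.2951 / 1.948717 = $279,292.62

$279292.62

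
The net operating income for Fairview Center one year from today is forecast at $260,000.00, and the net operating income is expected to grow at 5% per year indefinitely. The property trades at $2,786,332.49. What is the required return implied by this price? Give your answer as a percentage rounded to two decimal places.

14.33%

P = D₁/(r − g) ⇒ r = D₁/P + g = $260,000.0000/$2,786,332.49 + 0.05 = 0.093313 + 0.05 = 0.143313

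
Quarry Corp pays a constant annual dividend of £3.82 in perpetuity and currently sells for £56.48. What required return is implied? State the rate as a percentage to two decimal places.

6.76%

P = C/r ⇒ r = C/P = £3.82/£56.48 = 0.067635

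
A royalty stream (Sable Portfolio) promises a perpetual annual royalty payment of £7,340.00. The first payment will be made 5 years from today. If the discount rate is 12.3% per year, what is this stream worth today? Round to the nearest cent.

£37520.79

Value at end of year 4: C / r = £7,340.00 / 0.123 = £59,674.7967
Discount to today: PV = £59,674.7967 / (1 + 0.123)^4 = £59,674.7967 / 1.590446 = £37,520.79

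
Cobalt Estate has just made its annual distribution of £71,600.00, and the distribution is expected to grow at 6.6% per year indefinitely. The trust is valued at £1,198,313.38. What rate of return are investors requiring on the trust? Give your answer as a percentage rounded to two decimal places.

12.97%

D₁ = £71,600.00 × 1.066 = £76,325.6000
P = D₁/(r − g) ⇒ r = D₁/P + g = £76,325.6000/£1,198,313.38 + 0.066 = 0.063694 + 0.066 = 0.129694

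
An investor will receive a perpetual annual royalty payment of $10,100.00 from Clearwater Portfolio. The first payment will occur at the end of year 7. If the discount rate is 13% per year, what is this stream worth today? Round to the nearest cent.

$37317.05

Value at end of year 6: C / r = $10,100.00 / 0.13 = $77,692.3077
Discount to today: PV = $77,692.3077 / (1 + 0.13)^6 = $77,692.3077 / 2.081952 = $37,317.05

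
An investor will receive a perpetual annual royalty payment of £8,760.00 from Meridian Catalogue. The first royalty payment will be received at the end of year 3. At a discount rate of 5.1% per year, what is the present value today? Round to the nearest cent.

Value at end of year 2: C / r = £8,760.00 / 0.051 = £171,764.7059
Discount to today: PV = £171,764.7059 / (1 + 0.051)^2 = £171,764.7059 / 1.104601 = £155,499.32

£155499.32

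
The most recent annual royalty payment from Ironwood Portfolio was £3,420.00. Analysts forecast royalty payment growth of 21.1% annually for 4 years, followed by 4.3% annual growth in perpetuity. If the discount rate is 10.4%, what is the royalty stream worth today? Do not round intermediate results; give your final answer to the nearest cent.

D_1 = 4141.62000
D_2 = 5015.50182
D_3 = 6073.77270
D_4 = 7355.33874
Terminal value at year 4: TV = D_4×(1+g_2)/(r−g_2) = 7671.61831/0.061 = 125764.23460
P_0 = D_1/(1+r)^1 + D_2/(1+r)^2 + D_3/(1+r)^3 + D_4/(1+r)^4 + TV/(1+r)^4
    = 3751.46739 + 4115.06070 + 4513.89357 + 4951.38145 + 84660.50573 = 101992.30884

£101992.31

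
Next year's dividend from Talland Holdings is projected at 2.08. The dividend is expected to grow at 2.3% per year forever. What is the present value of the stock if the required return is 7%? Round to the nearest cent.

44.26

Growing perpetuity: P = D₁ / (r − g) = 2.0800 / (0.07 − 0.023) = 44.26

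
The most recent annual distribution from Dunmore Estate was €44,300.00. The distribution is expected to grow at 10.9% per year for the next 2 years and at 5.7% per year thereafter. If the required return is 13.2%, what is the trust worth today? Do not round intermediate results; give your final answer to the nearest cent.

€685139.94

D_1 = 49128.70000
D_2 = 54483.72830
Terminal value at year 2: TV = D_2×(1+g_2)/(r−g_2) = 57589.30081/0.075 = 767857.34417
P_0 = D_1/(1+r)^1 + D_2/(1+r)^2 + TV/(1+r)^2
    = 43399.91166 + 42518.11134 + 599221.91576 = 685139.93875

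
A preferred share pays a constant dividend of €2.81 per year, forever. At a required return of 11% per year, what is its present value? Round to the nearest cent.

€25.55

Level perpetuity: PV = C / r = €2.81 / 0.11 = €25.55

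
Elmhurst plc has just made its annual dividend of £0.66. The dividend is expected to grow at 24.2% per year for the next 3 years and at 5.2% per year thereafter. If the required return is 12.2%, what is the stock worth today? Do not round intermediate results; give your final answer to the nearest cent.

D_1 = 0.81972
D_2 = 1.01809
D_3 = 1.26447
Terminal value at year 3: TV = D_3×(1+g_2)/(r−g_2) = 1.33022/0.07 = 19.00319
P_0 = D_1/(1+r)^1 + D_2/(1+r)^2 + D_3/(1+r)^3 + TV/(1+r)^3
    = 0.73059 + 0.80873 + 0.89522 + 13.45389 = 15.88842

£15.89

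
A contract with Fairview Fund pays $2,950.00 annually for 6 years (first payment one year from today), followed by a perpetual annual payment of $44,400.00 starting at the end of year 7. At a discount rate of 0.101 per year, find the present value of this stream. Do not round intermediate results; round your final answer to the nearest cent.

PV of 6-year annuity: $2,950.00 × [1 − (1+0.101)^−6] / 0.101 = 12810.45520
Perpetuity value at year 6: $44,400.00 / 0.101 = 439603.96040
PV of perpetuity: 439603.96040 / (1+0.101)^6 = 246795.75337
Total PV = 12810.45520 + 246795.75337 = 259606.20857

$259606.21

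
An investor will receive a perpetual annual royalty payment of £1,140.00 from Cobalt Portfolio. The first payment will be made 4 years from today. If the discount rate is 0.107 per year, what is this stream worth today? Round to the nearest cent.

Value at end of year 3: C / r = £1,140.00 / 0.107 = £10,654.2056
Discount to today: PV = £10,654.2056 / (1 + 0.107)^3 = £10,654.2056 / 1.356572 = £7,853.77

£7853.77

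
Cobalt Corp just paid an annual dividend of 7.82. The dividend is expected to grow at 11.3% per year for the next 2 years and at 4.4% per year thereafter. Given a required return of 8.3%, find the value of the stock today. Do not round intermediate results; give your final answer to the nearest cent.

237.39

D_1 = 8.70366
D_2 = 9.68717
Terminal value at year 2: TV = D_2×(1+g_2)/(r−g_2) = 10.11341/0.039 = 259.31819
P_0 = D_1/(1+r)^1 + D_2/(1+r)^2 + TV/(1+r)^2
    = 8.03662 + 8.25924 + 221.09354 = 237.38941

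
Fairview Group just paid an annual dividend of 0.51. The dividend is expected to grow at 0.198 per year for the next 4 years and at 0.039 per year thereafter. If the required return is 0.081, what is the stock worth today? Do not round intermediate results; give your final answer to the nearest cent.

21.69

D_1 = 0.61098
D_2 = 0.73195
D_3 = 0.87688
D_4 = 1.05050
Terminal value at year 4: TV = D_4×(1+g_2)/(r−g_2) = 1.09147/0.042 = 25.98745
P_0 = D_1/(1+r)^1 + D_2/(1+r)^2 + D_3/(1+r)^3 + D_4/(1+r)^4 + TV/(1+r)^4
    = 0.56520 + 0.62637 + 0.69417 + 0.76930 + 19.03097 = 21.68601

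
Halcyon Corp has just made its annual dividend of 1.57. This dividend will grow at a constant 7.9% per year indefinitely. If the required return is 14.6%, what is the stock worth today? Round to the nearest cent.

D₁ = D₀ × (1 + g) = 1.57 × 1.079 = 1.6940
Growing perpetuity: P = D₁ / (r − g) = 1.6940 / (0.146 − 0.079) = 25.28

25.28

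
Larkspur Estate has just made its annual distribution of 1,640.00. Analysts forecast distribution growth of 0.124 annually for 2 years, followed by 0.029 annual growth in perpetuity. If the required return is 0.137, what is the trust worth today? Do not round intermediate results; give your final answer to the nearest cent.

D_1 = 1843.36000
D_2 = 2071.93664
Terminal value at year 2: TV = D_2×(1+g_2)/(r−g_2) = 2132.02280/0.108 = 19740.95188
P_0 = D_1/(1+r)^1 + D_2/(1+r)^2 + TV/(1+r)^2
    = 1621.24890 + 1602.71219 + 15270.28562 = 18494.24672

18494.25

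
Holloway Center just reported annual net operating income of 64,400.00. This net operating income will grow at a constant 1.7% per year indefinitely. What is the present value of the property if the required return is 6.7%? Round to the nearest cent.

D₁ = D₀ × (1 + g) = 64,400.00 × 1.017 = 65,494.8000
Growing perpetuity: P = D₁ / (r − g) = 65,494.8000 / (0.067 − 0.017) = 1,309,896.00

1309896.00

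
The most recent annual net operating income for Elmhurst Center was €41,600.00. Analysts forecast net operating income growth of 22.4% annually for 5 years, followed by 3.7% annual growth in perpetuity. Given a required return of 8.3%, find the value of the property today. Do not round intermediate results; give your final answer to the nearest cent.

€2034128.84

D_1 = 50918.40000
D_2 = 62324.12160
D_3 = 76284.72484
D_4 = 93372.50320
D_5 = 114287.94392
Terminal value at year 5: TV = D_5×(1+g_2)/(r−g_2) = 118516.59784/0.046 = 2576447.77923
P_0 = D_1/(1+r)^1 + D_2/(1+r)^2 + D_3/(1+r)^3 + D_4/(1+r)^4 + D_5/(1+r)^5 + TV/(1+r)^5
    = 47016.06648 + 53137.27181 + 60055.42078 + 67874.27057 + 76711.08696 + 1729334.72129 = 2034128.83789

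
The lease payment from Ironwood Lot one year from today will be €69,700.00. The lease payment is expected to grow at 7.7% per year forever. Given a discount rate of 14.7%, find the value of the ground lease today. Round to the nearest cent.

Growing perpetuity: P = D₁ / (r − g) = €69,700.0000 / (0.147 − 0.077) = €995,714.29

€995714.29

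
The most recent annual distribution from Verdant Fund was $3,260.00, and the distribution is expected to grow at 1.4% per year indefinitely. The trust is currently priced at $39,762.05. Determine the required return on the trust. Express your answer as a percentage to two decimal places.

9.71%

D₁ = $3,260.00 × 1.014 = $3,305.6400
P = D₁/(r − g) ⇒ r = D₁/P + g = $3,305.6400/$39,762.05 + 0.014 = 0.083136 + 0.014 = 0.097136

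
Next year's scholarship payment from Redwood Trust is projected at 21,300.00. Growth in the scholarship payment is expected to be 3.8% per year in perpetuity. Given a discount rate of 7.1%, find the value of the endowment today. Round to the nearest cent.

Growing perpetuity: P = D₁ / (r − g) = 21,300.0000 / (0.071 − 0.038) = 645,454.55

645454.55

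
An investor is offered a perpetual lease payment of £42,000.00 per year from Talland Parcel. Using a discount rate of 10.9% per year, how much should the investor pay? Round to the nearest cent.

Level perpetuity: PV = C / r = £42,000.00 / 0.109 = £385,321.10

£385321.10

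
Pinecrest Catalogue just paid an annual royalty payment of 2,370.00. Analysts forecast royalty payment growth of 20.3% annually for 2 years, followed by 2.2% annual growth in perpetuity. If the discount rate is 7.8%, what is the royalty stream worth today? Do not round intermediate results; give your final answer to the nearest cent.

D_1 = 2851.11000
D_2 = 3429.88533
Terminal value at year 2: TV = D_2×(1+g_2)/(r−g_2) = 3505.34281/0.056 = 62595.40727
P_0 = D_1/(1+r)^1 + D_2/(1+r)^2 + TV/(1+r)^2
    = 2644.81447 + 2951.49518 + 53864.78712 = 59461.09677

59461.10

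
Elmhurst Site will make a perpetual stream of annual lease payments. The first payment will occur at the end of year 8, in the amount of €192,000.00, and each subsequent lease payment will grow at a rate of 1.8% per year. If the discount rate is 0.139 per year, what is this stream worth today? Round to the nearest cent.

€638042.77

Value at end of year 7: C₁ / (r − g) = €192,000.00 / (0.139 − 0.018) = €1,586,776.8595
Discount to today: PV = €1,586,776.8595 / (1 + 0.139)^7 = €1,586,776.8595 / 2.486944 = €638,042.77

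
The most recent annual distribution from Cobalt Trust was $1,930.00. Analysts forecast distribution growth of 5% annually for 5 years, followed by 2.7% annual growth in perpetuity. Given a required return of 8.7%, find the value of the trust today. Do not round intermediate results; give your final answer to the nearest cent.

D_1 = 2026.50000
D_2 = 2127.82500
D_3 = 2234.21625
D_4 = 2345.92706
D_5 = 2463.22342
Terminal value at year 5: TV = D_5×(1+g_2)/(r−g_2) = 2529.73045/0.06 = 42162.17413
P_0 = D_1/(1+r)^1 + D_2/(1+r)^2 + D_3/(1+r)^3 + D_4/(1+r)^4 + D_5/(1+r)^5 + TV/(1+r)^5
    = 1864.30543 + 1800.84701 + 1739.54863 + 1680.33676 + 1623.14039 + 27782.75295 = 36490.93117

$36490.93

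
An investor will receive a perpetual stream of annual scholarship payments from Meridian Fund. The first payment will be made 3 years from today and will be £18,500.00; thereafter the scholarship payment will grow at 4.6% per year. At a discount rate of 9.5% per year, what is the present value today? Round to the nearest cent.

Value at end of year 2: C₁ / (r − g) = £18,500.00 / (0.095 − 0.046) = £377,551.0204
Discount to today: PV = £377,551.0204 / (1 + 0.095)^2 = £377,551.0204 / 1.199025 = £314,881.69

£314881.69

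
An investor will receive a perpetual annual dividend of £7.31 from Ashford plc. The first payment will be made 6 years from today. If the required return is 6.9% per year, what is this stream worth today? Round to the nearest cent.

Value at end of year 5: C / r = £7.31 / 0.069 = £105.9420
Discount to today: PV = £105.9420 / (1 + 0.069)^5 = £105.9420 / 1.396010 = £75.89

£75.89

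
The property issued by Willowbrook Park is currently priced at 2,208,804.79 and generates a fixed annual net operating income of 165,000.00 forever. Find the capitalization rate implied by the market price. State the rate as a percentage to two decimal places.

P = C/r ⇒ r = C/P = 165,000.00/2,208,804.79 = 0.074701

7.47%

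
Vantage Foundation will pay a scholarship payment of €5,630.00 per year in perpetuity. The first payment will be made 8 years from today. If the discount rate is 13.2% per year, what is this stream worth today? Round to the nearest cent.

€17906.45

Value at end of year 7: C / r = €5,630.00 / 0.132 = €42,651.5152
Discount to today: PV = €42,651.5152 / (1 + 0.132)^7 = €42,651.5152 / 2.381908 = €17,906.45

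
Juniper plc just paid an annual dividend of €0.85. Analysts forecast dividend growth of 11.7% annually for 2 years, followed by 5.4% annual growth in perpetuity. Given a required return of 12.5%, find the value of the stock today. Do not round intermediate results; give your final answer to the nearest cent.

D_1 = 0.94945
D_2 = 1.06054
Terminal value at year 2: TV = D_2×(1+g_2)/(r−g_2) = 1.11780/0.071 = 15.74373
P_0 = D_1/(1+r)^1 + D_2/(1+r)^2 + TV/(1+r)^2
    = 0.84396 + 0.83795 + 12.43949 = 14.12140

€14.12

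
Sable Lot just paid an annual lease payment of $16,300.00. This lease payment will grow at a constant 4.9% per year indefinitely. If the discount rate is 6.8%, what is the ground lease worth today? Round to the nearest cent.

$899931.58

D₁ = D₀ × (1 + g) = $16,300.00 × 1.049 = $17,098.7000
Growing perpetuity: P = D₁ / (r − g) = $17,098.7000 / (0.068 − 0.049) = $899,931.58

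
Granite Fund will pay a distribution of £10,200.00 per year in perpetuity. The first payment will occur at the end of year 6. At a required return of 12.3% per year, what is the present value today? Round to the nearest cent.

Value at end of year 5: C / r = £10,200.00 / 0.123 = £82,926.8293
Discount to today: PV = £82,926.8293 / (1 + 0.123)^5 = £82,926.8293 / 1.786071 = £46,429.74

£46429.74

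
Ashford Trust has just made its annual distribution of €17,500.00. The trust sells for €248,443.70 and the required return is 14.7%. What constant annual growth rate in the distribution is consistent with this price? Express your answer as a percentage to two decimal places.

7.15%

P = D₀(1+g)/(r−g) ⇒ P(r−g) = D₀(1+g) ⇒ g(P+D₀) = P·r − D₀
g = (P·r − D₀)/(P + D₀) = (€248,443.70×0.147 − €17,500.00) / (€248,443.70 + €17,500.00) = 0.071523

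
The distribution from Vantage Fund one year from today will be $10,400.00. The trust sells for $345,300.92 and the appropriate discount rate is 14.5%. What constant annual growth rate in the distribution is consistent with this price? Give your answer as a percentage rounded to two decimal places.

11.49%

P = D₁/(r−g) ⇒ g = r − D₁/P = 0.145 − $10,400.00/$345,300.92 = 0.114881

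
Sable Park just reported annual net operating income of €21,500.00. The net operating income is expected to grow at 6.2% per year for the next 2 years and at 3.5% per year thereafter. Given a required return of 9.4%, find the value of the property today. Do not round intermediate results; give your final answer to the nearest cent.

D_1 = 22833.00000
D_2 = 24248.64600
Terminal value at year 2: TV = D_2×(1+g_2)/(r−g_2) = 25097.34861/0.059 = 425378.79000
P_0 = D_1/(1+r)^1 + D_2/(1+r)^2 + TV/(1+r)^2
    = 20871.11517 + 20260.62552 + 355419.44761 = 396551.18830

€396551.19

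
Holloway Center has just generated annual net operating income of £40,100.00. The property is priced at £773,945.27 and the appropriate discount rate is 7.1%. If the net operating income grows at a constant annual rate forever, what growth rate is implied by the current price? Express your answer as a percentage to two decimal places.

1.82%

P = D₀(1+g)/(r−g) ⇒ P(r−g) = D₀(1+g) ⇒ g(P+D₀) = P·r − D₀
g = (P·r − D₀)/(P + D₀) = (£773,945.27×0.071 − £40,100.00) / (£773,945.27 + £40,100.00) = 0.018242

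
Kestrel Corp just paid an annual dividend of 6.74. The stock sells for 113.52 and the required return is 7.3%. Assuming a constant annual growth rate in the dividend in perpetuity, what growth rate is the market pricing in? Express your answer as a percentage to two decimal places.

1.29%

P = D₀(1+g)/(r−g) ⇒ P(r−g) = D₀(1+g) ⇒ g(P+D₀) = P·r − D₀
g = (P·r − D₀)/(P + D₀) = (113.52×0.073 − 6.74) / (113.52 + 6.74) = 0.012863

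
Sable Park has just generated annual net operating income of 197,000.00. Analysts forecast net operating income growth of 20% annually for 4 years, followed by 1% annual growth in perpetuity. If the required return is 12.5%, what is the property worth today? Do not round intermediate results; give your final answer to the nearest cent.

3168160.98

D_1 = 236400.00000
D_2 = 283680.00000
D_3 = 340416.00000
D_4 = 408499.20000
Terminal value at year 4: TV = D_4×(1+g_2)/(r−g_2) = 412584.19200/0.115 = 3587688.62609
P_0 = D_1/(1+r)^1 + D_2/(1+r)^2 + D_3/(1+r)^3 + D_4/(1+r)^4 + TV/(1+r)^4
    = 210133.33333 + 224142.22222 + 239085.03704 + 255024.03951 + 2239776.34697 = 3168160.97907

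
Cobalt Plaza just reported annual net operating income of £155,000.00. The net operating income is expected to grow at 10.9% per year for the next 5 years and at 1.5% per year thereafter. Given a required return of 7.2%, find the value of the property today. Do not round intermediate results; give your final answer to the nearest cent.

D_1 = 171895.00000
D_2 = 190631.55500
D_3 = 211410.39449
D_4 = 234454.12749
D_5 = 260009.62739
Terminal value at year 5: TV = D_5×(1+g_2)/(r−g_2) = 263909.77180/0.057 = 4629995.99654
P_0 = D_1/(1+r)^1 + D_2/(1+r)^2 + D_3/(1+r)^3 + D_4/(1+r)^4 + D_5/(1+r)^5 + TV/(1+r)^5
    = 160349.81343 + 165884.27528 + 171609.75866 + 177532.85667 + 183660.38997 + 3270443.78634 = 4129480.88035

£4129480.88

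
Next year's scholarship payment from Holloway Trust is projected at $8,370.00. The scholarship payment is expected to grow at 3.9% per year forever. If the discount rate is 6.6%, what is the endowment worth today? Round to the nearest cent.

Growing perpetuity: P = D₁ / (r − g) = $8,370.0000 / (0.066 − 0.039) = $310,000.00

$310000.00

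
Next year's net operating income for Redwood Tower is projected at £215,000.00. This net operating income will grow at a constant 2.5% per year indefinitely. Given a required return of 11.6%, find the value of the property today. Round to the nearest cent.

£2362637.36

Growing perpetuity: P = D₁ / (r − g) = £215,000.0000 / (0.116 − 0.025) = £2,362,637.36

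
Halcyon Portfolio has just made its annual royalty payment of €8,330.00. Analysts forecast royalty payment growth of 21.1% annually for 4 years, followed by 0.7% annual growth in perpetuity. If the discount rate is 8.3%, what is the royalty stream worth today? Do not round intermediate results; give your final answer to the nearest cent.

€216952.69

D_1 = 10087.63000
D_2 = 12216.11993
D_3 = 14793.72124
D_4 = 17915.19642
Terminal value at year 4: TV = D_4×(1+g_2)/(r−g_2) = 18040.60279/0.076 = 237376.35251
P_0 = D_1/(1+r)^1 + D_2/(1+r)^2 + D_3/(1+r)^3 + D_4/(1+r)^4 + TV/(1+r)^4
    = 9314.52447 + 10415.41009 + 11646.40963 + 13022.90125 + 172553.44159 = 216952.68703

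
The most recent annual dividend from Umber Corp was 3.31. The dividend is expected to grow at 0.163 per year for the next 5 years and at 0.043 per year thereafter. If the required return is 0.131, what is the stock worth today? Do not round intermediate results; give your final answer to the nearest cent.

D_1 = 3.84953
D_2 = 4.47700
D_3 = 5.20675
D_4 = 6.05546
D_5 = 7.04250
Terminal value at year 5: TV = D_5×(1+g_2)/(r−g_2) = 7.34532/0.088 = 83.46958
P_0 = D_1/(1+r)^1 + D_2/(1+r)^2 + D_3/(1+r)^3 + D_4/(1+r)^4 + D_5/(1+r)^5 + TV/(1+r)^5
    = 3.40365 + 3.49995 + 3.59898 + 3.70081 + 3.80552 + 45.10401 = 63.11292

63.11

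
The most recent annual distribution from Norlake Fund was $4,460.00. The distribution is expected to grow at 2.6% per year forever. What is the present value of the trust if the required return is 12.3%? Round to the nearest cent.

D₁ = D₀ × (1 + g) = $4,460.00 × 1.026 = $4,575.9600
Growing perpetuity: P = D₁ / (r − g) = $4,575.9600 / (0.123 − 0.026) = $47,174.85

$47174.85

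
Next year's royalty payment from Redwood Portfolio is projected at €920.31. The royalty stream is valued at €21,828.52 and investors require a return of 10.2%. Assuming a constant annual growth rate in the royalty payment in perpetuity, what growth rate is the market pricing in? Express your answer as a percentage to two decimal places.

P = D₁/(r−g) ⇒ g = r − D₁/P = 0.102 − €920.31/€21,828.52 = 0.059839

5.98%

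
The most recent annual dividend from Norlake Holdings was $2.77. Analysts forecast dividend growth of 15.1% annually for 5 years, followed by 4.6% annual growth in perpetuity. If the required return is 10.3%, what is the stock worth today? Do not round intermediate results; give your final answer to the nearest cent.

$78.66

D_1 = 3.18827
D_2 = 3.66970
D_3 = 4.22382
D_4 = 4.86162
D_5 = 5.59573
Terminal value at year 5: TV = D_5×(1+g_2)/(r−g_2) = 5.85313/0.057 = 102.68647
P_0 = D_1/(1+r)^1 + D_2/(1+r)^2 + D_3/(1+r)^3 + D_4/(1+r)^4 + D_5/(1+r)^5 + TV/(1+r)^5
    = 2.89054 + 3.01633 + 3.14760 + 3.28457 + 3.42751 + 62.89783 = 78.66439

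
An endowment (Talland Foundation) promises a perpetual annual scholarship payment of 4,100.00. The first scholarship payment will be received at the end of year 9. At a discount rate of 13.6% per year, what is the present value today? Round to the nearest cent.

Value at end of year 8: C / r = 4,100.00 / 0.136 = 30,147.0588
Discount to today: PV = 30,147.0588 / (1 + 0.136)^8 = 30,147.0588 / 2.773490 = 10,869.72

10869.72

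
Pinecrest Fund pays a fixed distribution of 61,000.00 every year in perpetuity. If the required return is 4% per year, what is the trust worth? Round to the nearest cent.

Level perpetuity: PV = C / r = 61,000.00 / 0.04 = 1,525,000.00

1525000.00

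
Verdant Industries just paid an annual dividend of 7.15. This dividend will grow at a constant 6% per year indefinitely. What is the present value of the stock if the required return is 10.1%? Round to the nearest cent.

D₁ = D₀ × (1 + g) = 7.15 × 1.06 = 7.5790
Growing perpetuity: P = D₁ / (r − g) = 7.5790 / (0.101 − 0.06) = 184.85

184.85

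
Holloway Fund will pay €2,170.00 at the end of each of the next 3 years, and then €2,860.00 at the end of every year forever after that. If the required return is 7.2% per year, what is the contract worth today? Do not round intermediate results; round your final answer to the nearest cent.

€37918.04

PV of 3-year annuity: €2,170.00 × [1 − (1+0.072)^−3] / 0.072 = 5674.02064
Perpetuity value at year 3: €2,860.00 / 0.072 = 39722.22222
PV of perpetuity: 39722.22222 / (1+0.072)^3 = 32244.01991
Total PV = 5674.02064 + 32244.01991 = 37918.04055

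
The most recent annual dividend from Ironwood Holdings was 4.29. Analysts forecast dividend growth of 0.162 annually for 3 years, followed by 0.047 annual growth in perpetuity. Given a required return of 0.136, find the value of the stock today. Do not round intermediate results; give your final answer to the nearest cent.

D_1 = 4.98498
D_2 = 5.79255
D_3 = 6.73094
Terminal value at year 3: TV = D_3×(1+g_2)/(r−g_2) = 7.04729/0.089 = 79.18307
P_0 = D_1/(1+r)^1 + D_2/(1+r)^2 + D_3/(1+r)^3 + TV/(1+r)^3
    = 4.38819 + 4.48862 + 4.59135 + 54.01288 = 67.48104

67.48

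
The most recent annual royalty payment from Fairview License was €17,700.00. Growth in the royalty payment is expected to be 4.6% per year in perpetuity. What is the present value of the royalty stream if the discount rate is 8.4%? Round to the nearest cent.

D₁ = D₀ × (1 + g) = €17,700.00 × 1.046 = €18,514.2000
Growing perpetuity: P = D₁ / (r − g) = €18,514.2000 / (0.084 − 0.046) = €487,215.79

€487215.79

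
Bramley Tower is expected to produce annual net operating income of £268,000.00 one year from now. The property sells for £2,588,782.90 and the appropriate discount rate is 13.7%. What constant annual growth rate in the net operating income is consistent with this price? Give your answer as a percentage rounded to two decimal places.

3.35%

P = D₁/(r−g) ⇒ g = r − D₁/P = 0.137 − £268,000.00/£2,588,782.90 = 0.033476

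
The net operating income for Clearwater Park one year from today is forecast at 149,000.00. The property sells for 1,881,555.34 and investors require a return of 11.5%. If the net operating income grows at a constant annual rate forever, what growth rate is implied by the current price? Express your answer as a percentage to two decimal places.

P = D₁/(r−g) ⇒ g = r − D₁/P = 0.115 − 149,000.00/1,881,555.34 = 0.035810

3.58%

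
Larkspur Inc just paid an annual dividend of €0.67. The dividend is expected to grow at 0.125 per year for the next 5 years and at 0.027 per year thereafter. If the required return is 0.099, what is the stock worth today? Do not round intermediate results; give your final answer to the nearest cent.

D_1 = 0.75375
D_2 = 0.84797
D_3 = 0.95396
D_4 = 1.07321
D_5 = 1.20736
Terminal value at year 5: TV = D_5×(1+g_2)/(r−g_2) = 1.23996/0.072 = 17.22167
P_0 = D_1/(1+r)^1 + D_2/(1+r)^2 + D_3/(1+r)^3 + D_4/(1+r)^4 + D_5/(1+r)^5 + TV/(1+r)^5
    = 0.68585 + 0.70208 + 0.71869 + 0.73569 + 0.75309 + 10.74204 = 14.33744

€14.34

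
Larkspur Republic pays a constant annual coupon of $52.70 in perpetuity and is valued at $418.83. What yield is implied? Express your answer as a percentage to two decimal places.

12.58%

P = C/r ⇒ r = C/P = $52.70/$418.83 = 0.125827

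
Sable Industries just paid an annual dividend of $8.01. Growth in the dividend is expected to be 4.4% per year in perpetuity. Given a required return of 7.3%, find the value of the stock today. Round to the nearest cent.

$288.36

D₁ = D₀ × (1 + g) = $8.01 × 1.044 = $8.3624
Growing perpetuity: P = D₁ / (r − g) = $8.3624 / (0.073 − 0.044) = $288.36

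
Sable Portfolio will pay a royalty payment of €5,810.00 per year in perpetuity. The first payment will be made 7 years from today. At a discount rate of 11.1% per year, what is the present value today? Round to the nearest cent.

Value at end of year 6: C / r = €5,810.00 / 0.111 = €52,342.3423
Discount to today: PV = €52,342.3423 / (1 + 0.111)^6 = €52,342.3423 / 1.880548 = €27,833.56

€27833.56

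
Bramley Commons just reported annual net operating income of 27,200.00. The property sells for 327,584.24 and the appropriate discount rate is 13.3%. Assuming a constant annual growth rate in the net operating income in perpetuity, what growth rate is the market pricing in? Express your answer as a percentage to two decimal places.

P = D₀(1+g)/(r−g) ⇒ P(r−g) = D₀(1+g) ⇒ g(P+D₀) = P·r − D₀
g = (P·r − D₀)/(P + D₀) = (327,584.24×0.133 − 27,200.00) / (327,584.24 + 27,200.00) = 0.046137

4.61%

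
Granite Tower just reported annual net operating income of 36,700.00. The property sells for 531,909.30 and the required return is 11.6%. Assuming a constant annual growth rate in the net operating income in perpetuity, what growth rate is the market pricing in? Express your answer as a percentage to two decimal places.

4.40%

P = D₀(1+g)/(r−g) ⇒ P(r−g) = D₀(1+g) ⇒ g(P+D₀) = P·r − D₀
g = (P·r − D₀)/(P + D₀) = (531,909.30×0.116 − 36,700.00) / (531,909.30 + 36,700.00) = 0.043970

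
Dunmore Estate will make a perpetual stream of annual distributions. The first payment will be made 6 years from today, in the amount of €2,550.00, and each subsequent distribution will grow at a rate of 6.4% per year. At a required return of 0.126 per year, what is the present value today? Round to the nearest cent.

€22722.52

Value at end of year 5: C₁ / (r − g) = €2,550.00 / (0.126 − 0.064) = €41,129.0323
Discount to today: PV = €41,129.0323 / (1 + 0.126)^5 = €41,129.0323 / 1.810056 = €22,722.52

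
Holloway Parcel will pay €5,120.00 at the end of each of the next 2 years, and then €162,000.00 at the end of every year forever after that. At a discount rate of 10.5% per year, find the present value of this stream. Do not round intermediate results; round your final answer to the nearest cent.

€1272402.07

PV of 2-year annuity: €5,120.00 × [1 − (1+0.105)^−2] / 0.105 = 8826.68250
Perpetuity value at year 2: €162,000.00 / 0.105 = 1542857.14286
PV of perpetuity: 1542857.14286 / (1+0.105)^2 = 1263575.39187
Total PV = 8826.68250 + 1263575.39187 = 1272402.07437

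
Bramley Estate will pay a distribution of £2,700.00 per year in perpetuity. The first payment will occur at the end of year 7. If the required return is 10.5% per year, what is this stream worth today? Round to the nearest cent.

Value at end of year 6: C / r = £2,700.00 / 0.105 = £25,714.2857
Discount to today: PV = £25,714.2857 / (1 + 0.105)^6 = £25,714.2857 / 1.820429 = £14,125.40

£14125.40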